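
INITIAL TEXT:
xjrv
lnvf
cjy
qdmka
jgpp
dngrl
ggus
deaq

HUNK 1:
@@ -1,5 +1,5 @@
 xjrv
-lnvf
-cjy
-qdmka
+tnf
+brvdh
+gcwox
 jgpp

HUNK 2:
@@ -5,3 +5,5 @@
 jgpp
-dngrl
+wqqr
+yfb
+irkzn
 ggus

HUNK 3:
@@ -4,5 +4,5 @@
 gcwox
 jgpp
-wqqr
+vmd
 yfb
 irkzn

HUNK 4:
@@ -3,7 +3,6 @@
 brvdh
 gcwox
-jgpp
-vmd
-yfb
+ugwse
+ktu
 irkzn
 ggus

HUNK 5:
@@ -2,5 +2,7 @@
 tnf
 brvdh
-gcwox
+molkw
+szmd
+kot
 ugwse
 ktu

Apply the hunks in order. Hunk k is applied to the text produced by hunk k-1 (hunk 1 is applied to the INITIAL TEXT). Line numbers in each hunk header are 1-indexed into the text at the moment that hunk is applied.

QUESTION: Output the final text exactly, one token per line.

Hunk 1: at line 1 remove [lnvf,cjy,qdmka] add [tnf,brvdh,gcwox] -> 8 lines: xjrv tnf brvdh gcwox jgpp dngrl ggus deaq
Hunk 2: at line 5 remove [dngrl] add [wqqr,yfb,irkzn] -> 10 lines: xjrv tnf brvdh gcwox jgpp wqqr yfb irkzn ggus deaq
Hunk 3: at line 4 remove [wqqr] add [vmd] -> 10 lines: xjrv tnf brvdh gcwox jgpp vmd yfb irkzn ggus deaq
Hunk 4: at line 3 remove [jgpp,vmd,yfb] add [ugwse,ktu] -> 9 lines: xjrv tnf brvdh gcwox ugwse ktu irkzn ggus deaq
Hunk 5: at line 2 remove [gcwox] add [molkw,szmd,kot] -> 11 lines: xjrv tnf brvdh molkw szmd kot ugwse ktu irkzn ggus deaq

Answer: xjrv
tnf
brvdh
molkw
szmd
kot
ugwse
ktu
irkzn
ggus
deaq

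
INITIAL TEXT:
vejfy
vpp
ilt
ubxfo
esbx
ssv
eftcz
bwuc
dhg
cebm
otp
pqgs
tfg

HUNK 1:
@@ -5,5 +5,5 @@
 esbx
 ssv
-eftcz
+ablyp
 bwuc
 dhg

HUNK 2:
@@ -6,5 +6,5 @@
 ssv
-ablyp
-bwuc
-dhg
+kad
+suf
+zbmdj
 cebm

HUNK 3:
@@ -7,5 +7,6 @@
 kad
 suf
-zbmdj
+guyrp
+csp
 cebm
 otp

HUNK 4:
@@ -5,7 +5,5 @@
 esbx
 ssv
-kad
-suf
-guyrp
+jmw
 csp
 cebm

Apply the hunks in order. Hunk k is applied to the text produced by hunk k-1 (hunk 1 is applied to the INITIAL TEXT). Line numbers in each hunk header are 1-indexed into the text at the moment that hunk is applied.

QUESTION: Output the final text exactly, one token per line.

Hunk 1: at line 5 remove [eftcz] add [ablyp] -> 13 lines: vejfy vpp ilt ubxfo esbx ssv ablyp bwuc dhg cebm otp pqgs tfg
Hunk 2: at line 6 remove [ablyp,bwuc,dhg] add [kad,suf,zbmdj] -> 13 lines: vejfy vpp ilt ubxfo esbx ssv kad suf zbmdj cebm otp pqgs tfg
Hunk 3: at line 7 remove [zbmdj] add [guyrp,csp] -> 14 lines: vejfy vpp ilt ubxfo esbx ssv kad suf guyrp csp cebm otp pqgs tfg
Hunk 4: at line 5 remove [kad,suf,guyrp] add [jmw] -> 12 lines: vejfy vpp ilt ubxfo esbx ssv jmw csp cebm otp pqgs tfg

Answer: vejfy
vpp
ilt
ubxfo
esbx
ssv
jmw
csp
cebm
otp
pqgs
tfg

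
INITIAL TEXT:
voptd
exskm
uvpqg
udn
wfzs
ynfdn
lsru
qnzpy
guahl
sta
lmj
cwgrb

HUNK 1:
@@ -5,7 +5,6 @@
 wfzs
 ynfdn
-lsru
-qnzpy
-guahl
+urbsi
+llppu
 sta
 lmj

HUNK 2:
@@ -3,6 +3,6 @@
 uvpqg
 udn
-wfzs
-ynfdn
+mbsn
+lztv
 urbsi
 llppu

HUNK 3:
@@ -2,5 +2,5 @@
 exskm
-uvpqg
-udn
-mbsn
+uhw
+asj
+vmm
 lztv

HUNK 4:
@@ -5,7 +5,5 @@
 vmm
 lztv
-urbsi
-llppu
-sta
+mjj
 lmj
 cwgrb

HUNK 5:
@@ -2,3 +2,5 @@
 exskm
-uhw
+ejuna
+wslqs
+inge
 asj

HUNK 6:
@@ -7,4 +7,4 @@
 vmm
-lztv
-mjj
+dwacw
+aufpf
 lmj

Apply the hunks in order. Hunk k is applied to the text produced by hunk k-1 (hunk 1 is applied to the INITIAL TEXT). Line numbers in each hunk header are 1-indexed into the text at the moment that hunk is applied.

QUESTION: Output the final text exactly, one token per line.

Hunk 1: at line 5 remove [lsru,qnzpy,guahl] add [urbsi,llppu] -> 11 lines: voptd exskm uvpqg udn wfzs ynfdn urbsi llppu sta lmj cwgrb
Hunk 2: at line 3 remove [wfzs,ynfdn] add [mbsn,lztv] -> 11 lines: voptd exskm uvpqg udn mbsn lztv urbsi llppu sta lmj cwgrb
Hunk 3: at line 2 remove [uvpqg,udn,mbsn] add [uhw,asj,vmm] -> 11 lines: voptd exskm uhw asj vmm lztv urbsi llppu sta lmj cwgrb
Hunk 4: at line 5 remove [urbsi,llppu,sta] add [mjj] -> 9 lines: voptd exskm uhw asj vmm lztv mjj lmj cwgrb
Hunk 5: at line 2 remove [uhw] add [ejuna,wslqs,inge] -> 11 lines: voptd exskm ejuna wslqs inge asj vmm lztv mjj lmj cwgrb
Hunk 6: at line 7 remove [lztv,mjj] add [dwacw,aufpf] -> 11 lines: voptd exskm ejuna wslqs inge asj vmm dwacw aufpf lmj cwgrb

Answer: voptd
exskm
ejuna
wslqs
inge
asj
vmm
dwacw
aufpf
lmj
cwgrb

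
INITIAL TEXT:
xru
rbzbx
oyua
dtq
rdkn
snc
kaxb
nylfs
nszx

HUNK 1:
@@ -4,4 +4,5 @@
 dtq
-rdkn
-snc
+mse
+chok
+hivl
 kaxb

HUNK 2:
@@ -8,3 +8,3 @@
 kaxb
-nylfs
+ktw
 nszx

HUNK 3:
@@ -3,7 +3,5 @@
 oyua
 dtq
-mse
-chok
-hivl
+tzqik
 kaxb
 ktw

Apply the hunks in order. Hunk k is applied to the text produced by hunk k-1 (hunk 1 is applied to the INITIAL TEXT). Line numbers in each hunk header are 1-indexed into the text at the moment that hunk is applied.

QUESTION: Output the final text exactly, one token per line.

Hunk 1: at line 4 remove [rdkn,snc] add [mse,chok,hivl] -> 10 lines: xru rbzbx oyua dtq mse chok hivl kaxb nylfs nszx
Hunk 2: at line 8 remove [nylfs] add [ktw] -> 10 lines: xru rbzbx oyua dtq mse chok hivl kaxb ktw nszx
Hunk 3: at line 3 remove [mse,chok,hivl] add [tzqik] -> 8 lines: xru rbzbx oyua dtq tzqik kaxb ktw nszx

Answer: xru
rbzbx
oyua
dtq
tzqik
kaxb
ktw
nszx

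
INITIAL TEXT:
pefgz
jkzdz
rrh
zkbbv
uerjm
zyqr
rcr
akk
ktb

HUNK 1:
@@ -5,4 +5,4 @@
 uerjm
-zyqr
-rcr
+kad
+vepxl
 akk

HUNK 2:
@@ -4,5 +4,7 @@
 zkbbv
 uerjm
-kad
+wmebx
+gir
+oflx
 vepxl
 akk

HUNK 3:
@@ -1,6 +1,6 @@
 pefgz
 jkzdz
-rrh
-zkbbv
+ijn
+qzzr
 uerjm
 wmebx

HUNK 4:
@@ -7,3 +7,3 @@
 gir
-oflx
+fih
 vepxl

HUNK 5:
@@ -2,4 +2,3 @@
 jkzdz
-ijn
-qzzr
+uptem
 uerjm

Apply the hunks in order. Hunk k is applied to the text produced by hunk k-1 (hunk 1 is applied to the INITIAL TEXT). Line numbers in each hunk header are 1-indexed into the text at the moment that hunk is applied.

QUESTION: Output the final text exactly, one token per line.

Hunk 1: at line 5 remove [zyqr,rcr] add [kad,vepxl] -> 9 lines: pefgz jkzdz rrh zkbbv uerjm kad vepxl akk ktb
Hunk 2: at line 4 remove [kad] add [wmebx,gir,oflx] -> 11 lines: pefgz jkzdz rrh zkbbv uerjm wmebx gir oflx vepxl akk ktb
Hunk 3: at line 1 remove [rrh,zkbbv] add [ijn,qzzr] -> 11 lines: pefgz jkzdz ijn qzzr uerjm wmebx gir oflx vepxl akk ktb
Hunk 4: at line 7 remove [oflx] add [fih] -> 11 lines: pefgz jkzdz ijn qzzr uerjm wmebx gir fih vepxl akk ktb
Hunk 5: at line 2 remove [ijn,qzzr] add [uptem] -> 10 lines: pefgz jkzdz uptem uerjm wmebx gir fih vepxl akk ktb

Answer: pefgz
jkzdz
uptem
uerjm
wmebx
gir
fih
vepxl
akk
ktb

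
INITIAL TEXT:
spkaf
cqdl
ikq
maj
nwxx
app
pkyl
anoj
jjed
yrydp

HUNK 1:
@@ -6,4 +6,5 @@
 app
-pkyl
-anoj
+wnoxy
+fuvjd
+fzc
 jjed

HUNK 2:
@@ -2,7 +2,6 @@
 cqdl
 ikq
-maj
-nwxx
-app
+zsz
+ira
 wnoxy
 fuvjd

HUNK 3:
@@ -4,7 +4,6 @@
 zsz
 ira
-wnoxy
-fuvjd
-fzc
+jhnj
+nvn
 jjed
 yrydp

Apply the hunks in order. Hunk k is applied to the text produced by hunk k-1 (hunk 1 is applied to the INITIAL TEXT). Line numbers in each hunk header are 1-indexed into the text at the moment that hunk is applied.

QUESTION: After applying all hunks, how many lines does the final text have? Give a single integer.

Hunk 1: at line 6 remove [pkyl,anoj] add [wnoxy,fuvjd,fzc] -> 11 lines: spkaf cqdl ikq maj nwxx app wnoxy fuvjd fzc jjed yrydp
Hunk 2: at line 2 remove [maj,nwxx,app] add [zsz,ira] -> 10 lines: spkaf cqdl ikq zsz ira wnoxy fuvjd fzc jjed yrydp
Hunk 3: at line 4 remove [wnoxy,fuvjd,fzc] add [jhnj,nvn] -> 9 lines: spkaf cqdl ikq zsz ira jhnj nvn jjed yrydp
Final line count: 9

Answer: 9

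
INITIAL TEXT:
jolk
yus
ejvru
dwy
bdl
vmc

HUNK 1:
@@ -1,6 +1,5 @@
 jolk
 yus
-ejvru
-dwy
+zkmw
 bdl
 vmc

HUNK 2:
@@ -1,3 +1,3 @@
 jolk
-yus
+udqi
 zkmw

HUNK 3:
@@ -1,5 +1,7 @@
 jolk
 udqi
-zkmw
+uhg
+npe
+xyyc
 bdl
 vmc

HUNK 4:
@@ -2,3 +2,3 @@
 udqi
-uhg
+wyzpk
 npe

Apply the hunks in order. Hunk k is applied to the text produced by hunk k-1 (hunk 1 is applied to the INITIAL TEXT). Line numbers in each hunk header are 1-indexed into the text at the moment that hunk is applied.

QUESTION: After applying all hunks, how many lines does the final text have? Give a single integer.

Answer: 7

Derivation:
Hunk 1: at line 1 remove [ejvru,dwy] add [zkmw] -> 5 lines: jolk yus zkmw bdl vmc
Hunk 2: at line 1 remove [yus] add [udqi] -> 5 lines: jolk udqi zkmw bdl vmc
Hunk 3: at line 1 remove [zkmw] add [uhg,npe,xyyc] -> 7 lines: jolk udqi uhg npe xyyc bdl vmc
Hunk 4: at line 2 remove [uhg] add [wyzpk] -> 7 lines: jolk udqi wyzpk npe xyyc bdl vmc
Final line count: 7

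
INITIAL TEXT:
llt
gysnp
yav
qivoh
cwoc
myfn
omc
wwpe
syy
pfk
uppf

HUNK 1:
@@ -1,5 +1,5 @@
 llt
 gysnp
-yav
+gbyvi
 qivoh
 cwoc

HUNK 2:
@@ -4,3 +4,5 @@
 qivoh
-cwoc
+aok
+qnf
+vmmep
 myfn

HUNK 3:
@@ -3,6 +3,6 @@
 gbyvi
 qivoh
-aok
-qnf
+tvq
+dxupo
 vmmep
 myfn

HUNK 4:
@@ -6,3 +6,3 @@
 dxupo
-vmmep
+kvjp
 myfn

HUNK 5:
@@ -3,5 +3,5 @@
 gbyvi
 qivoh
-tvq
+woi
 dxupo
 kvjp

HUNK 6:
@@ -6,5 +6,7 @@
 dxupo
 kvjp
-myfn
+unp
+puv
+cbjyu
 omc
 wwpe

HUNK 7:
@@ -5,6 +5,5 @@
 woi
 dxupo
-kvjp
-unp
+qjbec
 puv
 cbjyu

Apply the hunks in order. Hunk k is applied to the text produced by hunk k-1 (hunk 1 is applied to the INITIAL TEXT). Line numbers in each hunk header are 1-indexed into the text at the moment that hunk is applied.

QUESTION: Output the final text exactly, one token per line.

Answer: llt
gysnp
gbyvi
qivoh
woi
dxupo
qjbec
puv
cbjyu
omc
wwpe
syy
pfk
uppf

Derivation:
Hunk 1: at line 1 remove [yav] add [gbyvi] -> 11 lines: llt gysnp gbyvi qivoh cwoc myfn omc wwpe syy pfk uppf
Hunk 2: at line 4 remove [cwoc] add [aok,qnf,vmmep] -> 13 lines: llt gysnp gbyvi qivoh aok qnf vmmep myfn omc wwpe syy pfk uppf
Hunk 3: at line 3 remove [aok,qnf] add [tvq,dxupo] -> 13 lines: llt gysnp gbyvi qivoh tvq dxupo vmmep myfn omc wwpe syy pfk uppf
Hunk 4: at line 6 remove [vmmep] add [kvjp] -> 13 lines: llt gysnp gbyvi qivoh tvq dxupo kvjp myfn omc wwpe syy pfk uppf
Hunk 5: at line 3 remove [tvq] add [woi] -> 13 lines: llt gysnp gbyvi qivoh woi dxupo kvjp myfn omc wwpe syy pfk uppf
Hunk 6: at line 6 remove [myfn] add [unp,puv,cbjyu] -> 15 lines: llt gysnp gbyvi qivoh woi dxupo kvjp unp puv cbjyu omc wwpe syy pfk uppf
Hunk 7: at line 5 remove [kvjp,unp] add [qjbec] -> 14 lines: llt gysnp gbyvi qivoh woi dxupo qjbec puv cbjyu omc wwpe syy pfk uppf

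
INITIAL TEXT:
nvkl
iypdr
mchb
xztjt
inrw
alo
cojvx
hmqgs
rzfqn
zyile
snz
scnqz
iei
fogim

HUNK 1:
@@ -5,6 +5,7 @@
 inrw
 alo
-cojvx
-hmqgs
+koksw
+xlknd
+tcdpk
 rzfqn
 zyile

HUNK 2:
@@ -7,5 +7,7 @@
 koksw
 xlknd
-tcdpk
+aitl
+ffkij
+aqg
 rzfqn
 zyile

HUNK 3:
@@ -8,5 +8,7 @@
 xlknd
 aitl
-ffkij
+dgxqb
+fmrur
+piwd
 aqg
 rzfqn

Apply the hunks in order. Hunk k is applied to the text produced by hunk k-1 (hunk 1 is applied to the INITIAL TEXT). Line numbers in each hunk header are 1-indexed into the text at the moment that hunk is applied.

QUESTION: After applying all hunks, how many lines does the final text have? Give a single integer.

Hunk 1: at line 5 remove [cojvx,hmqgs] add [koksw,xlknd,tcdpk] -> 15 lines: nvkl iypdr mchb xztjt inrw alo koksw xlknd tcdpk rzfqn zyile snz scnqz iei fogim
Hunk 2: at line 7 remove [tcdpk] add [aitl,ffkij,aqg] -> 17 lines: nvkl iypdr mchb xztjt inrw alo koksw xlknd aitl ffkij aqg rzfqn zyile snz scnqz iei fogim
Hunk 3: at line 8 remove [ffkij] add [dgxqb,fmrur,piwd] -> 19 lines: nvkl iypdr mchb xztjt inrw alo koksw xlknd aitl dgxqb fmrur piwd aqg rzfqn zyile snz scnqz iei fogim
Final line count: 19

Answer: 19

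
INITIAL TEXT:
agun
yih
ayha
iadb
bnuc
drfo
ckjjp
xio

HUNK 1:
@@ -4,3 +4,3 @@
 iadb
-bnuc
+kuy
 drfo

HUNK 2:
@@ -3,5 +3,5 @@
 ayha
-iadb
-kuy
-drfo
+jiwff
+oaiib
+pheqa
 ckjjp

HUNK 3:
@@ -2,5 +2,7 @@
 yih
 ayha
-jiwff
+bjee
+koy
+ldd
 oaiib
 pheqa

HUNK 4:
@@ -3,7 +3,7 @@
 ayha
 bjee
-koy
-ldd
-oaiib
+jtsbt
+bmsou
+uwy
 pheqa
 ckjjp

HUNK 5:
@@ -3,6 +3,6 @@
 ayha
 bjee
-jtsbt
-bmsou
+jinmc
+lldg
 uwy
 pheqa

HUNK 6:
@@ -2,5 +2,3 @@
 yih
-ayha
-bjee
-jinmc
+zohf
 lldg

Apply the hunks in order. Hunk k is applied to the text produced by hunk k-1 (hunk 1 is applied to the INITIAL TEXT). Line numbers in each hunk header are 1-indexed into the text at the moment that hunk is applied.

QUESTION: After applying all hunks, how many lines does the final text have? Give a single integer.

Hunk 1: at line 4 remove [bnuc] add [kuy] -> 8 lines: agun yih ayha iadb kuy drfo ckjjp xio
Hunk 2: at line 3 remove [iadb,kuy,drfo] add [jiwff,oaiib,pheqa] -> 8 lines: agun yih ayha jiwff oaiib pheqa ckjjp xio
Hunk 3: at line 2 remove [jiwff] add [bjee,koy,ldd] -> 10 lines: agun yih ayha bjee koy ldd oaiib pheqa ckjjp xio
Hunk 4: at line 3 remove [koy,ldd,oaiib] add [jtsbt,bmsou,uwy] -> 10 lines: agun yih ayha bjee jtsbt bmsou uwy pheqa ckjjp xio
Hunk 5: at line 3 remove [jtsbt,bmsou] add [jinmc,lldg] -> 10 lines: agun yih ayha bjee jinmc lldg uwy pheqa ckjjp xio
Hunk 6: at line 2 remove [ayha,bjee,jinmc] add [zohf] -> 8 lines: agun yih zohf lldg uwy pheqa ckjjp xio
Final line count: 8

Answer: 8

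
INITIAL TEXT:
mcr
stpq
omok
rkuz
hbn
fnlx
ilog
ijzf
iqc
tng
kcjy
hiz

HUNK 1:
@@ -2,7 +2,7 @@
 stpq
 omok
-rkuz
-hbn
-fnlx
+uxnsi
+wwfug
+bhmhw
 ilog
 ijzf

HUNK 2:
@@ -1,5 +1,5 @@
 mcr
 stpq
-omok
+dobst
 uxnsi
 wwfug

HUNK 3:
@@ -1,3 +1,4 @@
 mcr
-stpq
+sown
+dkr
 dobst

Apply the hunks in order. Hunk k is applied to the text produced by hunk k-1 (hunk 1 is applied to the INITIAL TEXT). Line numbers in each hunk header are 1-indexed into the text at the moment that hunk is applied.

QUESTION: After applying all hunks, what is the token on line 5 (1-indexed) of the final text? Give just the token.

Hunk 1: at line 2 remove [rkuz,hbn,fnlx] add [uxnsi,wwfug,bhmhw] -> 12 lines: mcr stpq omok uxnsi wwfug bhmhw ilog ijzf iqc tng kcjy hiz
Hunk 2: at line 1 remove [omok] add [dobst] -> 12 lines: mcr stpq dobst uxnsi wwfug bhmhw ilog ijzf iqc tng kcjy hiz
Hunk 3: at line 1 remove [stpq] add [sown,dkr] -> 13 lines: mcr sown dkr dobst uxnsi wwfug bhmhw ilog ijzf iqc tng kcjy hiz
Final line 5: uxnsi

Answer: uxnsi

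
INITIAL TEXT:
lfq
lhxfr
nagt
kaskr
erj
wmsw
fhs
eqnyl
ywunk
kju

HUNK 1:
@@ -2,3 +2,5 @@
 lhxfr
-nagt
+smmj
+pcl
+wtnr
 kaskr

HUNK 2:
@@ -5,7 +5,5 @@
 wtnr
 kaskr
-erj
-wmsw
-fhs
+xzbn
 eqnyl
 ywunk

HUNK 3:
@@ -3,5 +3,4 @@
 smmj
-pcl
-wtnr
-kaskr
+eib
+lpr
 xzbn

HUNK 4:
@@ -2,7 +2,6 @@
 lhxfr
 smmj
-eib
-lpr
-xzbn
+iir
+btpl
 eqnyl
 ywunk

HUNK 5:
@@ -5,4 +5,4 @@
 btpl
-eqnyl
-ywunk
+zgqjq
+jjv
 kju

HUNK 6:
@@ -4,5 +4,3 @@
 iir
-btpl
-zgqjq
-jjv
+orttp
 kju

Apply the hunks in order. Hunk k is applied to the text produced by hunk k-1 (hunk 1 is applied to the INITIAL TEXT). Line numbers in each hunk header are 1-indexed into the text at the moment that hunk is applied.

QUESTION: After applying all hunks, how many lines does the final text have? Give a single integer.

Hunk 1: at line 2 remove [nagt] add [smmj,pcl,wtnr] -> 12 lines: lfq lhxfr smmj pcl wtnr kaskr erj wmsw fhs eqnyl ywunk kju
Hunk 2: at line 5 remove [erj,wmsw,fhs] add [xzbn] -> 10 lines: lfq lhxfr smmj pcl wtnr kaskr xzbn eqnyl ywunk kju
Hunk 3: at line 3 remove [pcl,wtnr,kaskr] add [eib,lpr] -> 9 lines: lfq lhxfr smmj eib lpr xzbn eqnyl ywunk kju
Hunk 4: at line 2 remove [eib,lpr,xzbn] add [iir,btpl] -> 8 lines: lfq lhxfr smmj iir btpl eqnyl ywunk kju
Hunk 5: at line 5 remove [eqnyl,ywunk] add [zgqjq,jjv] -> 8 lines: lfq lhxfr smmj iir btpl zgqjq jjv kju
Hunk 6: at line 4 remove [btpl,zgqjq,jjv] add [orttp] -> 6 lines: lfq lhxfr smmj iir orttp kju
Final line count: 6

Answer: 6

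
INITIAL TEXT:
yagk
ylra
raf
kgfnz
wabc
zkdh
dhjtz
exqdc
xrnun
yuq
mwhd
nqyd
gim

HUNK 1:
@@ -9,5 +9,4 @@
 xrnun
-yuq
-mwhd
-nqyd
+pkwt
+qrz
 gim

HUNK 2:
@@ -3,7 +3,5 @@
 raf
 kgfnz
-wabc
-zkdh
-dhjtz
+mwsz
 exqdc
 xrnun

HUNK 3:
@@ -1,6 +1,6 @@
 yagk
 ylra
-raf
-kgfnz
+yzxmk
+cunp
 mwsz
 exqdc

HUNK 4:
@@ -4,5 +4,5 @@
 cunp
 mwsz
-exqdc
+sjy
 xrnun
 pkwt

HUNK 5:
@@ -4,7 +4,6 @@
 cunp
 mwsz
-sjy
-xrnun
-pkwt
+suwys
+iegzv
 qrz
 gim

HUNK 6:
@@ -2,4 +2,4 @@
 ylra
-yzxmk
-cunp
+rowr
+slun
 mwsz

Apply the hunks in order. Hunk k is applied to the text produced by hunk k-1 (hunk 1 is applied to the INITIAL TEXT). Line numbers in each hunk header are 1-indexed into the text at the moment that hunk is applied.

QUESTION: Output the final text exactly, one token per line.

Hunk 1: at line 9 remove [yuq,mwhd,nqyd] add [pkwt,qrz] -> 12 lines: yagk ylra raf kgfnz wabc zkdh dhjtz exqdc xrnun pkwt qrz gim
Hunk 2: at line 3 remove [wabc,zkdh,dhjtz] add [mwsz] -> 10 lines: yagk ylra raf kgfnz mwsz exqdc xrnun pkwt qrz gim
Hunk 3: at line 1 remove [raf,kgfnz] add [yzxmk,cunp] -> 10 lines: yagk ylra yzxmk cunp mwsz exqdc xrnun pkwt qrz gim
Hunk 4: at line 4 remove [exqdc] add [sjy] -> 10 lines: yagk ylra yzxmk cunp mwsz sjy xrnun pkwt qrz gim
Hunk 5: at line 4 remove [sjy,xrnun,pkwt] add [suwys,iegzv] -> 9 lines: yagk ylra yzxmk cunp mwsz suwys iegzv qrz gim
Hunk 6: at line 2 remove [yzxmk,cunp] add [rowr,slun] -> 9 lines: yagk ylra rowr slun mwsz suwys iegzv qrz gim

Answer: yagk
ylra
rowr
slun
mwsz
suwys
iegzv
qrz
gim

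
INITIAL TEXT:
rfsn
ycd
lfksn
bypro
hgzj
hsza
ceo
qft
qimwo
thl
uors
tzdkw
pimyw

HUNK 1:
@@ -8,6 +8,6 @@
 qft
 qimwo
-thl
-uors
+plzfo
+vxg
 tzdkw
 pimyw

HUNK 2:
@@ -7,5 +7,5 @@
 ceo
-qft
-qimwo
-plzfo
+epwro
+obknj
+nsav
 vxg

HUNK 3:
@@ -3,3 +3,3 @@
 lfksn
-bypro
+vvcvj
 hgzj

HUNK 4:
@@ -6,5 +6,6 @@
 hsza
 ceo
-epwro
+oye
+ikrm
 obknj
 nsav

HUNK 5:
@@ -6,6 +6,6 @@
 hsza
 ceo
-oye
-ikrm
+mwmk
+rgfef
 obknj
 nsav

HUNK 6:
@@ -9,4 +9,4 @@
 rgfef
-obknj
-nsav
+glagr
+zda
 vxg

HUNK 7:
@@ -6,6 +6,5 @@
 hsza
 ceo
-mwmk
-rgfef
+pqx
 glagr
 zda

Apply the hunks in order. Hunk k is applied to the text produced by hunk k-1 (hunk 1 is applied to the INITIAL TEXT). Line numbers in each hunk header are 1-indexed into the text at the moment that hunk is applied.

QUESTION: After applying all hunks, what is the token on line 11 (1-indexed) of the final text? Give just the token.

Answer: vxg

Derivation:
Hunk 1: at line 8 remove [thl,uors] add [plzfo,vxg] -> 13 lines: rfsn ycd lfksn bypro hgzj hsza ceo qft qimwo plzfo vxg tzdkw pimyw
Hunk 2: at line 7 remove [qft,qimwo,plzfo] add [epwro,obknj,nsav] -> 13 lines: rfsn ycd lfksn bypro hgzj hsza ceo epwro obknj nsav vxg tzdkw pimyw
Hunk 3: at line 3 remove [bypro] add [vvcvj] -> 13 lines: rfsn ycd lfksn vvcvj hgzj hsza ceo epwro obknj nsav vxg tzdkw pimyw
Hunk 4: at line 6 remove [epwro] add [oye,ikrm] -> 14 lines: rfsn ycd lfksn vvcvj hgzj hsza ceo oye ikrm obknj nsav vxg tzdkw pimyw
Hunk 5: at line 6 remove [oye,ikrm] add [mwmk,rgfef] -> 14 lines: rfsn ycd lfksn vvcvj hgzj hsza ceo mwmk rgfef obknj nsav vxg tzdkw pimyw
Hunk 6: at line 9 remove [obknj,nsav] add [glagr,zda] -> 14 lines: rfsn ycd lfksn vvcvj hgzj hsza ceo mwmk rgfef glagr zda vxg tzdkw pimyw
Hunk 7: at line 6 remove [mwmk,rgfef] add [pqx] -> 13 lines: rfsn ycd lfksn vvcvj hgzj hsza ceo pqx glagr zda vxg tzdkw pimyw
Final line 11: vxg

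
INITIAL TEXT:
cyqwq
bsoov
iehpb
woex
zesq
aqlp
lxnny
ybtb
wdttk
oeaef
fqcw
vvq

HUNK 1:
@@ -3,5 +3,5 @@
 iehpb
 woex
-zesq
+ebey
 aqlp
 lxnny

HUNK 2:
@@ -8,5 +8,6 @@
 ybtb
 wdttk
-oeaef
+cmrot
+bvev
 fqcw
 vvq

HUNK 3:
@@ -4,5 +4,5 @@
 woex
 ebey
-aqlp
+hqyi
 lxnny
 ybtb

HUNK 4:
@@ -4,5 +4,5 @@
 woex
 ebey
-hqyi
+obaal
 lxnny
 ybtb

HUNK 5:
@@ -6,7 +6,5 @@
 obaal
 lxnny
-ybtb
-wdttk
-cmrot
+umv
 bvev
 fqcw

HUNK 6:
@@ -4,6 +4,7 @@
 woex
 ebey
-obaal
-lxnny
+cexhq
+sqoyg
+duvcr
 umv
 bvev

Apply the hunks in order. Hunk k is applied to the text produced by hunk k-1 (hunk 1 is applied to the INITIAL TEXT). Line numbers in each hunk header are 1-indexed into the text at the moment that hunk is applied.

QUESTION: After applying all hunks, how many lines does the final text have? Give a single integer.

Answer: 12

Derivation:
Hunk 1: at line 3 remove [zesq] add [ebey] -> 12 lines: cyqwq bsoov iehpb woex ebey aqlp lxnny ybtb wdttk oeaef fqcw vvq
Hunk 2: at line 8 remove [oeaef] add [cmrot,bvev] -> 13 lines: cyqwq bsoov iehpb woex ebey aqlp lxnny ybtb wdttk cmrot bvev fqcw vvq
Hunk 3: at line 4 remove [aqlp] add [hqyi] -> 13 lines: cyqwq bsoov iehpb woex ebey hqyi lxnny ybtb wdttk cmrot bvev fqcw vvq
Hunk 4: at line 4 remove [hqyi] add [obaal] -> 13 lines: cyqwq bsoov iehpb woex ebey obaal lxnny ybtb wdttk cmrot bvev fqcw vvq
Hunk 5: at line 6 remove [ybtb,wdttk,cmrot] add [umv] -> 11 lines: cyqwq bsoov iehpb woex ebey obaal lxnny umv bvev fqcw vvq
Hunk 6: at line 4 remove [obaal,lxnny] add [cexhq,sqoyg,duvcr] -> 12 lines: cyqwq bsoov iehpb woex ebey cexhq sqoyg duvcr umv bvev fqcw vvq
Final line count: 12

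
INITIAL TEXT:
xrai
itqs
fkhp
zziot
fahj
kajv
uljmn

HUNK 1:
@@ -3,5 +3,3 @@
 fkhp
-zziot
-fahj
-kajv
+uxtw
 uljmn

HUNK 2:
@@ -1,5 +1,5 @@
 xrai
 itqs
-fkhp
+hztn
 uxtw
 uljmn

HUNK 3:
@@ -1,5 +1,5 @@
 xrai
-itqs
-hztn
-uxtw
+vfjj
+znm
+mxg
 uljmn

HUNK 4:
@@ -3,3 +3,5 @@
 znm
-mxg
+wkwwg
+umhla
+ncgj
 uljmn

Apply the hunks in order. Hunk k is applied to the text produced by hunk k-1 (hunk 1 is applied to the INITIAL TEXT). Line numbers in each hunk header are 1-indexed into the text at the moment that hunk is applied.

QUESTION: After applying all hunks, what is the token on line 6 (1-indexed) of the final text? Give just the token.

Answer: ncgj

Derivation:
Hunk 1: at line 3 remove [zziot,fahj,kajv] add [uxtw] -> 5 lines: xrai itqs fkhp uxtw uljmn
Hunk 2: at line 1 remove [fkhp] add [hztn] -> 5 lines: xrai itqs hztn uxtw uljmn
Hunk 3: at line 1 remove [itqs,hztn,uxtw] add [vfjj,znm,mxg] -> 5 lines: xrai vfjj znm mxg uljmn
Hunk 4: at line 3 remove [mxg] add [wkwwg,umhla,ncgj] -> 7 lines: xrai vfjj znm wkwwg umhla ncgj uljmn
Final line 6: ncgj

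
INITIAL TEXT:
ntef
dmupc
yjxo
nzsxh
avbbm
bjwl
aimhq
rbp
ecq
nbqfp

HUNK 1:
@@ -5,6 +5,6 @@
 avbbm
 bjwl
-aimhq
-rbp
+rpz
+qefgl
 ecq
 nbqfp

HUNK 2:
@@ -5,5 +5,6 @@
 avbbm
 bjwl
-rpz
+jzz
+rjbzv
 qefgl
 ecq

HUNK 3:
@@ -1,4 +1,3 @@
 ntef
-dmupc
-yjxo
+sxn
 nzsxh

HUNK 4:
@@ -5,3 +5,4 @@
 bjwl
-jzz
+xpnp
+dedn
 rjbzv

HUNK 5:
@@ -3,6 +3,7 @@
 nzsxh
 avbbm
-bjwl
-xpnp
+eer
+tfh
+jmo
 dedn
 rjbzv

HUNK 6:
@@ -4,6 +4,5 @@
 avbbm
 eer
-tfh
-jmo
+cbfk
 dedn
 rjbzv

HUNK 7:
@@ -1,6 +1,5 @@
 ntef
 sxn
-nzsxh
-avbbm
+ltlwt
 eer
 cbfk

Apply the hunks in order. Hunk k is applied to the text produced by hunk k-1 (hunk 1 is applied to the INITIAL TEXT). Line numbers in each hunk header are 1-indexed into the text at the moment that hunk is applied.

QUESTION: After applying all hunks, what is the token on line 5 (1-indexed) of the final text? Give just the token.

Answer: cbfk

Derivation:
Hunk 1: at line 5 remove [aimhq,rbp] add [rpz,qefgl] -> 10 lines: ntef dmupc yjxo nzsxh avbbm bjwl rpz qefgl ecq nbqfp
Hunk 2: at line 5 remove [rpz] add [jzz,rjbzv] -> 11 lines: ntef dmupc yjxo nzsxh avbbm bjwl jzz rjbzv qefgl ecq nbqfp
Hunk 3: at line 1 remove [dmupc,yjxo] add [sxn] -> 10 lines: ntef sxn nzsxh avbbm bjwl jzz rjbzv qefgl ecq nbqfp
Hunk 4: at line 5 remove [jzz] add [xpnp,dedn] -> 11 lines: ntef sxn nzsxh avbbm bjwl xpnp dedn rjbzv qefgl ecq nbqfp
Hunk 5: at line 3 remove [bjwl,xpnp] add [eer,tfh,jmo] -> 12 lines: ntef sxn nzsxh avbbm eer tfh jmo dedn rjbzv qefgl ecq nbqfp
Hunk 6: at line 4 remove [tfh,jmo] add [cbfk] -> 11 lines: ntef sxn nzsxh avbbm eer cbfk dedn rjbzv qefgl ecq nbqfp
Hunk 7: at line 1 remove [nzsxh,avbbm] add [ltlwt] -> 10 lines: ntef sxn ltlwt eer cbfk dedn rjbzv qefgl ecq nbqfp
Final line 5: cbfk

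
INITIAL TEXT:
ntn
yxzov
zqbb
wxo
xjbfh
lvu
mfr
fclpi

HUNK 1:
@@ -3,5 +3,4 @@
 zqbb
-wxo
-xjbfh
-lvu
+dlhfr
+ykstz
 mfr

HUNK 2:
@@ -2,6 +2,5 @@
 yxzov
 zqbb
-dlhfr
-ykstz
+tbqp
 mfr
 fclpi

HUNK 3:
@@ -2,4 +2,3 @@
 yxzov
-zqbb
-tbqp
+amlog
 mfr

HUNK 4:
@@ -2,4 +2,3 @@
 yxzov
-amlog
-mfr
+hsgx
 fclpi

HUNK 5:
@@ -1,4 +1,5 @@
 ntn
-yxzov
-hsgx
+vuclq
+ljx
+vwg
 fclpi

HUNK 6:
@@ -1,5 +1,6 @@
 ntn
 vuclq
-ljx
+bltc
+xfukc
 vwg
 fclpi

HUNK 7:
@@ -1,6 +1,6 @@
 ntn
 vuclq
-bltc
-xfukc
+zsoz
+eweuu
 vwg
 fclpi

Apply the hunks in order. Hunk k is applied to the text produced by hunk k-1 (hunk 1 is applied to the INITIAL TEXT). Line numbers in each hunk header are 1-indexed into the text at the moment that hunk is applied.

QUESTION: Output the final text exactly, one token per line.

Hunk 1: at line 3 remove [wxo,xjbfh,lvu] add [dlhfr,ykstz] -> 7 lines: ntn yxzov zqbb dlhfr ykstz mfr fclpi
Hunk 2: at line 2 remove [dlhfr,ykstz] add [tbqp] -> 6 lines: ntn yxzov zqbb tbqp mfr fclpi
Hunk 3: at line 2 remove [zqbb,tbqp] add [amlog] -> 5 lines: ntn yxzov amlog mfr fclpi
Hunk 4: at line 2 remove [amlog,mfr] add [hsgx] -> 4 lines: ntn yxzov hsgx fclpi
Hunk 5: at line 1 remove [yxzov,hsgx] add [vuclq,ljx,vwg] -> 5 lines: ntn vuclq ljx vwg fclpi
Hunk 6: at line 1 remove [ljx] add [bltc,xfukc] -> 6 lines: ntn vuclq bltc xfukc vwg fclpi
Hunk 7: at line 1 remove [bltc,xfukc] add [zsoz,eweuu] -> 6 lines: ntn vuclq zsoz eweuu vwg fclpi

Answer: ntn
vuclq
zsoz
eweuu
vwg
fclpi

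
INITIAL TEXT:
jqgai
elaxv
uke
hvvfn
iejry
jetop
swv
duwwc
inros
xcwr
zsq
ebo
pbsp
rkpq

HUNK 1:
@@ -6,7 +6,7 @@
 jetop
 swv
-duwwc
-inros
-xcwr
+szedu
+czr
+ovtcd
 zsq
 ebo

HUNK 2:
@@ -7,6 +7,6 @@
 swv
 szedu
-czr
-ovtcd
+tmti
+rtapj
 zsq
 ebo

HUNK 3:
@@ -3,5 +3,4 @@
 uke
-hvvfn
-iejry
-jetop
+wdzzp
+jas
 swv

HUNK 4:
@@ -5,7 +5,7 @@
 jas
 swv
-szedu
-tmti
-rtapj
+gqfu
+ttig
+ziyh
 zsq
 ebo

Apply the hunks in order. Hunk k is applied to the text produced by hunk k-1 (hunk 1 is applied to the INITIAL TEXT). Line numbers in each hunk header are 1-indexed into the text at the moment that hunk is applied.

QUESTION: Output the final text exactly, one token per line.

Answer: jqgai
elaxv
uke
wdzzp
jas
swv
gqfu
ttig
ziyh
zsq
ebo
pbsp
rkpq

Derivation:
Hunk 1: at line 6 remove [duwwc,inros,xcwr] add [szedu,czr,ovtcd] -> 14 lines: jqgai elaxv uke hvvfn iejry jetop swv szedu czr ovtcd zsq ebo pbsp rkpq
Hunk 2: at line 7 remove [czr,ovtcd] add [tmti,rtapj] -> 14 lines: jqgai elaxv uke hvvfn iejry jetop swv szedu tmti rtapj zsq ebo pbsp rkpq
Hunk 3: at line 3 remove [hvvfn,iejry,jetop] add [wdzzp,jas] -> 13 lines: jqgai elaxv uke wdzzp jas swv szedu tmti rtapj zsq ebo pbsp rkpq
Hunk 4: at line 5 remove [szedu,tmti,rtapj] add [gqfu,ttig,ziyh] -> 13 lines: jqgai elaxv uke wdzzp jas swv gqfu ttig ziyh zsq ebo pbsp rkpq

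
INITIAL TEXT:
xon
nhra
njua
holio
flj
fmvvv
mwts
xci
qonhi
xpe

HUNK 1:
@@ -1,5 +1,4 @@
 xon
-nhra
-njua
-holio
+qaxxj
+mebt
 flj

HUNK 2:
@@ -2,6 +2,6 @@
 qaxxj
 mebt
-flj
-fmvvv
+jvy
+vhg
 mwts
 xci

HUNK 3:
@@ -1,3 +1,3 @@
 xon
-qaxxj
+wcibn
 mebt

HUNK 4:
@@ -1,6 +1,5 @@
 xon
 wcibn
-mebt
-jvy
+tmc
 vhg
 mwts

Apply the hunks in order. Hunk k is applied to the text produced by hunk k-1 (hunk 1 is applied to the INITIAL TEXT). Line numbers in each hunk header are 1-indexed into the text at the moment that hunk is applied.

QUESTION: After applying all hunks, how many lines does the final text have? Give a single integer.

Answer: 8

Derivation:
Hunk 1: at line 1 remove [nhra,njua,holio] add [qaxxj,mebt] -> 9 lines: xon qaxxj mebt flj fmvvv mwts xci qonhi xpe
Hunk 2: at line 2 remove [flj,fmvvv] add [jvy,vhg] -> 9 lines: xon qaxxj mebt jvy vhg mwts xci qonhi xpe
Hunk 3: at line 1 remove [qaxxj] add [wcibn] -> 9 lines: xon wcibn mebt jvy vhg mwts xci qonhi xpe
Hunk 4: at line 1 remove [mebt,jvy] add [tmc] -> 8 lines: xon wcibn tmc vhg mwts xci qonhi xpe
Final line count: 8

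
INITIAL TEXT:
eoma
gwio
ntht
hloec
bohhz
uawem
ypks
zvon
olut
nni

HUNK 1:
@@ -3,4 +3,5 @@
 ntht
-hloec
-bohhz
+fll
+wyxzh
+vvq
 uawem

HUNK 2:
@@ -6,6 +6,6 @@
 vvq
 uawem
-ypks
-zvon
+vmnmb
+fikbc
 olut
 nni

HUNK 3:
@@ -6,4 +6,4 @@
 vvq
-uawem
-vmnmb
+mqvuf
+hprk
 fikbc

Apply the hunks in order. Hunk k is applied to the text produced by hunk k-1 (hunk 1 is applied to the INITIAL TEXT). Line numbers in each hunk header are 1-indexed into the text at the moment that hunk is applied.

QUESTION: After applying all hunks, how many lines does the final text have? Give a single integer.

Answer: 11

Derivation:
Hunk 1: at line 3 remove [hloec,bohhz] add [fll,wyxzh,vvq] -> 11 lines: eoma gwio ntht fll wyxzh vvq uawem ypks zvon olut nni
Hunk 2: at line 6 remove [ypks,zvon] add [vmnmb,fikbc] -> 11 lines: eoma gwio ntht fll wyxzh vvq uawem vmnmb fikbc olut nni
Hunk 3: at line 6 remove [uawem,vmnmb] add [mqvuf,hprk] -> 11 lines: eoma gwio ntht fll wyxzh vvq mqvuf hprk fikbc olut nni
Final line count: 11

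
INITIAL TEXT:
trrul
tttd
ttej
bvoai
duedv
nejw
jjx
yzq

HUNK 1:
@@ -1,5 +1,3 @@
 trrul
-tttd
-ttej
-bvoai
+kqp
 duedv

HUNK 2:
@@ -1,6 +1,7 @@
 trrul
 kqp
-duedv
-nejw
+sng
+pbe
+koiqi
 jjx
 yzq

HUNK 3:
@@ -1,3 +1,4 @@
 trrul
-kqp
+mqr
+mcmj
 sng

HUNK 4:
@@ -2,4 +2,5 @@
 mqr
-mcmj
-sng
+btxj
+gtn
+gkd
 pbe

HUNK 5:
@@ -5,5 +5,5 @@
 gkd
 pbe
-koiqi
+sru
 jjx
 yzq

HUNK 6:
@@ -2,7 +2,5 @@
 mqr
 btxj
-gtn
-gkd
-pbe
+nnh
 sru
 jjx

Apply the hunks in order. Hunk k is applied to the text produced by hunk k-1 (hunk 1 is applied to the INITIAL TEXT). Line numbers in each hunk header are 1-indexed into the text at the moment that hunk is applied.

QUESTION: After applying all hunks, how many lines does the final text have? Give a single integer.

Hunk 1: at line 1 remove [tttd,ttej,bvoai] add [kqp] -> 6 lines: trrul kqp duedv nejw jjx yzq
Hunk 2: at line 1 remove [duedv,nejw] add [sng,pbe,koiqi] -> 7 lines: trrul kqp sng pbe koiqi jjx yzq
Hunk 3: at line 1 remove [kqp] add [mqr,mcmj] -> 8 lines: trrul mqr mcmj sng pbe koiqi jjx yzq
Hunk 4: at line 2 remove [mcmj,sng] add [btxj,gtn,gkd] -> 9 lines: trrul mqr btxj gtn gkd pbe koiqi jjx yzq
Hunk 5: at line 5 remove [koiqi] add [sru] -> 9 lines: trrul mqr btxj gtn gkd pbe sru jjx yzq
Hunk 6: at line 2 remove [gtn,gkd,pbe] add [nnh] -> 7 lines: trrul mqr btxj nnh sru jjx yzq
Final line count: 7

Answer: 7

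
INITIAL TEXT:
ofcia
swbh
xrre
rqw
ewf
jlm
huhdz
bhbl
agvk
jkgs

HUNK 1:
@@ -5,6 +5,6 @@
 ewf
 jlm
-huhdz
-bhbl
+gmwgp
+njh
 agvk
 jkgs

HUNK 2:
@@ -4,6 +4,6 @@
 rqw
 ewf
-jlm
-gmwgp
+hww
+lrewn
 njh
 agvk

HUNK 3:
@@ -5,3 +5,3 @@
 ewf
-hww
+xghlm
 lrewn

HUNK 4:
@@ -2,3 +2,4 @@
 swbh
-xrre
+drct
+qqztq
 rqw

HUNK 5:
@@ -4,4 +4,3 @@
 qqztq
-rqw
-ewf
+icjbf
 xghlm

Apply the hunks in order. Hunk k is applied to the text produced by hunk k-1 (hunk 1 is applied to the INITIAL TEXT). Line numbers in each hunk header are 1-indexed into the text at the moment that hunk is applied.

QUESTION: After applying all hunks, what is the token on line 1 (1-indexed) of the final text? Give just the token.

Answer: ofcia

Derivation:
Hunk 1: at line 5 remove [huhdz,bhbl] add [gmwgp,njh] -> 10 lines: ofcia swbh xrre rqw ewf jlm gmwgp njh agvk jkgs
Hunk 2: at line 4 remove [jlm,gmwgp] add [hww,lrewn] -> 10 lines: ofcia swbh xrre rqw ewf hww lrewn njh agvk jkgs
Hunk 3: at line 5 remove [hww] add [xghlm] -> 10 lines: ofcia swbh xrre rqw ewf xghlm lrewn njh agvk jkgs
Hunk 4: at line 2 remove [xrre] add [drct,qqztq] -> 11 lines: ofcia swbh drct qqztq rqw ewf xghlm lrewn njh agvk jkgs
Hunk 5: at line 4 remove [rqw,ewf] add [icjbf] -> 10 lines: ofcia swbh drct qqztq icjbf xghlm lrewn njh agvk jkgs
Final line 1: ofcia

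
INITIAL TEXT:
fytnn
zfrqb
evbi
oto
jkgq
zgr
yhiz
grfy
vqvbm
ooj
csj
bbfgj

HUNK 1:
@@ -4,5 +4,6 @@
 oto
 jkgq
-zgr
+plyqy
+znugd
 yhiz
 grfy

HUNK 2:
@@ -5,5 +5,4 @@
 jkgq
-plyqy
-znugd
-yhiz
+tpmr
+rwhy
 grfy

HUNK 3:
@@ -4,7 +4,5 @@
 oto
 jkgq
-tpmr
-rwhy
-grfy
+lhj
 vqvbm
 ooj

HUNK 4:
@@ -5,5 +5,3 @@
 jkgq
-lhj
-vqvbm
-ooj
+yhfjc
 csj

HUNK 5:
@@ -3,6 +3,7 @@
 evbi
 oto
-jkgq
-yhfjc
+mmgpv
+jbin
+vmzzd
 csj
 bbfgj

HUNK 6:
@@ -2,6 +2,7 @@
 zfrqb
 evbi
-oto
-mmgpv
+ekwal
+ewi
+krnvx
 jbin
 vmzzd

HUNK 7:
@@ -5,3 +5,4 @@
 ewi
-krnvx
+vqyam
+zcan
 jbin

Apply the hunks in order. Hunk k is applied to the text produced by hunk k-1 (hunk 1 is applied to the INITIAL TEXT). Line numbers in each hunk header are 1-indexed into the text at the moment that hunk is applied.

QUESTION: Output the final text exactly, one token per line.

Hunk 1: at line 4 remove [zgr] add [plyqy,znugd] -> 13 lines: fytnn zfrqb evbi oto jkgq plyqy znugd yhiz grfy vqvbm ooj csj bbfgj
Hunk 2: at line 5 remove [plyqy,znugd,yhiz] add [tpmr,rwhy] -> 12 lines: fytnn zfrqb evbi oto jkgq tpmr rwhy grfy vqvbm ooj csj bbfgj
Hunk 3: at line 4 remove [tpmr,rwhy,grfy] add [lhj] -> 10 lines: fytnn zfrqb evbi oto jkgq lhj vqvbm ooj csj bbfgj
Hunk 4: at line 5 remove [lhj,vqvbm,ooj] add [yhfjc] -> 8 lines: fytnn zfrqb evbi oto jkgq yhfjc csj bbfgj
Hunk 5: at line 3 remove [jkgq,yhfjc] add [mmgpv,jbin,vmzzd] -> 9 lines: fytnn zfrqb evbi oto mmgpv jbin vmzzd csj bbfgj
Hunk 6: at line 2 remove [oto,mmgpv] add [ekwal,ewi,krnvx] -> 10 lines: fytnn zfrqb evbi ekwal ewi krnvx jbin vmzzd csj bbfgj
Hunk 7: at line 5 remove [krnvx] add [vqyam,zcan] -> 11 lines: fytnn zfrqb evbi ekwal ewi vqyam zcan jbin vmzzd csj bbfgj

Answer: fytnn
zfrqb
evbi
ekwal
ewi
vqyam
zcan
jbin
vmzzd
csj
bbfgj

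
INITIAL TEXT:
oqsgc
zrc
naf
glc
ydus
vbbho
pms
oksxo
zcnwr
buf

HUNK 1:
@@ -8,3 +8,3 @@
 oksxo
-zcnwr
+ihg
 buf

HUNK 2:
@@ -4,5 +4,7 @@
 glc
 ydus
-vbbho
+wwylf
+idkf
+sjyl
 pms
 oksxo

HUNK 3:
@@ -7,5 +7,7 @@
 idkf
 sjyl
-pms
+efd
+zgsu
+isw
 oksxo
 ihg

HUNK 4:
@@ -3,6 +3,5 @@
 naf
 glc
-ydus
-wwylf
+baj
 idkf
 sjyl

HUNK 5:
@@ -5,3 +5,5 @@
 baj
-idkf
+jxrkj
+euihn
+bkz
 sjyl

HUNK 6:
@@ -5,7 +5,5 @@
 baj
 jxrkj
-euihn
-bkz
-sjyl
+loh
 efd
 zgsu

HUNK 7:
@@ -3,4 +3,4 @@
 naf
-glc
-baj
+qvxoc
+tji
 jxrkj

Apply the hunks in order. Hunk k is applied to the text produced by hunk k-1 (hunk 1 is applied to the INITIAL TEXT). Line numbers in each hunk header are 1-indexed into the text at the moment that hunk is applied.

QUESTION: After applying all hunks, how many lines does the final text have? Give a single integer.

Hunk 1: at line 8 remove [zcnwr] add [ihg] -> 10 lines: oqsgc zrc naf glc ydus vbbho pms oksxo ihg buf
Hunk 2: at line 4 remove [vbbho] add [wwylf,idkf,sjyl] -> 12 lines: oqsgc zrc naf glc ydus wwylf idkf sjyl pms oksxo ihg buf
Hunk 3: at line 7 remove [pms] add [efd,zgsu,isw] -> 14 lines: oqsgc zrc naf glc ydus wwylf idkf sjyl efd zgsu isw oksxo ihg buf
Hunk 4: at line 3 remove [ydus,wwylf] add [baj] -> 13 lines: oqsgc zrc naf glc baj idkf sjyl efd zgsu isw oksxo ihg buf
Hunk 5: at line 5 remove [idkf] add [jxrkj,euihn,bkz] -> 15 lines: oqsgc zrc naf glc baj jxrkj euihn bkz sjyl efd zgsu isw oksxo ihg buf
Hunk 6: at line 5 remove [euihn,bkz,sjyl] add [loh] -> 13 lines: oqsgc zrc naf glc baj jxrkj loh efd zgsu isw oksxo ihg buf
Hunk 7: at line 3 remove [glc,baj] add [qvxoc,tji] -> 13 lines: oqsgc zrc naf qvxoc tji jxrkj loh efd zgsu isw oksxo ihg buf
Final line count: 13

Answer: 13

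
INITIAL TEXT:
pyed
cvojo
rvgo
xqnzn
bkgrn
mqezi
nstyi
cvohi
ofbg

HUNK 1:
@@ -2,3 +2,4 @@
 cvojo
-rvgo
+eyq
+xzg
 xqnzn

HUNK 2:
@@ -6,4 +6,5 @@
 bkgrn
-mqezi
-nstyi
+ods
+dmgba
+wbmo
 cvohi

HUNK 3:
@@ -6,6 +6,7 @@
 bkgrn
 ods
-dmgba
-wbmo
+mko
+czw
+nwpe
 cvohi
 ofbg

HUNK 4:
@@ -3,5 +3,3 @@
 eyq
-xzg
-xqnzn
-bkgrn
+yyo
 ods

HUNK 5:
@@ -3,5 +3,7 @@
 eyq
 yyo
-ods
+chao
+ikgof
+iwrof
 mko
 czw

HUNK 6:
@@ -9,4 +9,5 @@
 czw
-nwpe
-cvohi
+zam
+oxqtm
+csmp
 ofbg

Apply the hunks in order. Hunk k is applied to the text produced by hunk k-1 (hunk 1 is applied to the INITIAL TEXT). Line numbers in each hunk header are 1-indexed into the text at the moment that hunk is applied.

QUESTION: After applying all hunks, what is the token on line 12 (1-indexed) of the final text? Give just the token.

Answer: csmp

Derivation:
Hunk 1: at line 2 remove [rvgo] add [eyq,xzg] -> 10 lines: pyed cvojo eyq xzg xqnzn bkgrn mqezi nstyi cvohi ofbg
Hunk 2: at line 6 remove [mqezi,nstyi] add [ods,dmgba,wbmo] -> 11 lines: pyed cvojo eyq xzg xqnzn bkgrn ods dmgba wbmo cvohi ofbg
Hunk 3: at line 6 remove [dmgba,wbmo] add [mko,czw,nwpe] -> 12 lines: pyed cvojo eyq xzg xqnzn bkgrn ods mko czw nwpe cvohi ofbg
Hunk 4: at line 3 remove [xzg,xqnzn,bkgrn] add [yyo] -> 10 lines: pyed cvojo eyq yyo ods mko czw nwpe cvohi ofbg
Hunk 5: at line 3 remove [ods] add [chao,ikgof,iwrof] -> 12 lines: pyed cvojo eyq yyo chao ikgof iwrof mko czw nwpe cvohi ofbg
Hunk 6: at line 9 remove [nwpe,cvohi] add [zam,oxqtm,csmp] -> 13 lines: pyed cvojo eyq yyo chao ikgof iwrof mko czw zam oxqtm csmp ofbg
Final line 12: csmp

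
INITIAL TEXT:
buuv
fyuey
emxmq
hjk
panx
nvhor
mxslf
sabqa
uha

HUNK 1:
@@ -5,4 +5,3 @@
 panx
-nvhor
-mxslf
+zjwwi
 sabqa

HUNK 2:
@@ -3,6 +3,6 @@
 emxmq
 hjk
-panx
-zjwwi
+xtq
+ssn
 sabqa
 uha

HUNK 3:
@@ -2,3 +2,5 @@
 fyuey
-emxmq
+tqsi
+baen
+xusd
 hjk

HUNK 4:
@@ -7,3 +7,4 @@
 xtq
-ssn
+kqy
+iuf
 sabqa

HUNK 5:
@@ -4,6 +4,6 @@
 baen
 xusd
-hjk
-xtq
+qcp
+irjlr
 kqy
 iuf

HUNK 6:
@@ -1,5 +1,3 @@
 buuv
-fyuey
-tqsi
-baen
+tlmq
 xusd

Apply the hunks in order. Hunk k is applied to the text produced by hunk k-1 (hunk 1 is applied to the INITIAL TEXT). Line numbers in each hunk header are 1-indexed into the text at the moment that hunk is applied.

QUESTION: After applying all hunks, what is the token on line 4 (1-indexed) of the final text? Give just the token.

Answer: qcp

Derivation:
Hunk 1: at line 5 remove [nvhor,mxslf] add [zjwwi] -> 8 lines: buuv fyuey emxmq hjk panx zjwwi sabqa uha
Hunk 2: at line 3 remove [panx,zjwwi] add [xtq,ssn] -> 8 lines: buuv fyuey emxmq hjk xtq ssn sabqa uha
Hunk 3: at line 2 remove [emxmq] add [tqsi,baen,xusd] -> 10 lines: buuv fyuey tqsi baen xusd hjk xtq ssn sabqa uha
Hunk 4: at line 7 remove [ssn] add [kqy,iuf] -> 11 lines: buuv fyuey tqsi baen xusd hjk xtq kqy iuf sabqa uha
Hunk 5: at line 4 remove [hjk,xtq] add [qcp,irjlr] -> 11 lines: buuv fyuey tqsi baen xusd qcp irjlr kqy iuf sabqa uha
Hunk 6: at line 1 remove [fyuey,tqsi,baen] add [tlmq] -> 9 lines: buuv tlmq xusd qcp irjlr kqy iuf sabqa uha
Final line 4: qcp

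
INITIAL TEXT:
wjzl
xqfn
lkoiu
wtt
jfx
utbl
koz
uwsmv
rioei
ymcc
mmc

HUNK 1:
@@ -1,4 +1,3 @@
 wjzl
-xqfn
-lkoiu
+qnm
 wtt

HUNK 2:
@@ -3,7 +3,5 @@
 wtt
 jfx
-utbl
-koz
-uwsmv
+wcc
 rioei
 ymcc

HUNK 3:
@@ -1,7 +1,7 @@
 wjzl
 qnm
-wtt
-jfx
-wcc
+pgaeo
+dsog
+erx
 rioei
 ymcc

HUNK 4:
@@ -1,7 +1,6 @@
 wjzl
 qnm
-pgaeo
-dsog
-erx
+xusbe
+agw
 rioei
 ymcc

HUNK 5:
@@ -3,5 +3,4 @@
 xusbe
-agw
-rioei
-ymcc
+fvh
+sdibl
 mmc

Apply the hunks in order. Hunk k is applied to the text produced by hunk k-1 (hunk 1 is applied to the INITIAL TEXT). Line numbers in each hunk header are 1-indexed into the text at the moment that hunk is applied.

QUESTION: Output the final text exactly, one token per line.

Answer: wjzl
qnm
xusbe
fvh
sdibl
mmc

Derivation:
Hunk 1: at line 1 remove [xqfn,lkoiu] add [qnm] -> 10 lines: wjzl qnm wtt jfx utbl koz uwsmv rioei ymcc mmc
Hunk 2: at line 3 remove [utbl,koz,uwsmv] add [wcc] -> 8 lines: wjzl qnm wtt jfx wcc rioei ymcc mmc
Hunk 3: at line 1 remove [wtt,jfx,wcc] add [pgaeo,dsog,erx] -> 8 lines: wjzl qnm pgaeo dsog erx rioei ymcc mmc
Hunk 4: at line 1 remove [pgaeo,dsog,erx] add [xusbe,agw] -> 7 lines: wjzl qnm xusbe agw rioei ymcc mmc
Hunk 5: at line 3 remove [agw,rioei,ymcc] add [fvh,sdibl] -> 6 lines: wjzl qnm xusbe fvh sdibl mmc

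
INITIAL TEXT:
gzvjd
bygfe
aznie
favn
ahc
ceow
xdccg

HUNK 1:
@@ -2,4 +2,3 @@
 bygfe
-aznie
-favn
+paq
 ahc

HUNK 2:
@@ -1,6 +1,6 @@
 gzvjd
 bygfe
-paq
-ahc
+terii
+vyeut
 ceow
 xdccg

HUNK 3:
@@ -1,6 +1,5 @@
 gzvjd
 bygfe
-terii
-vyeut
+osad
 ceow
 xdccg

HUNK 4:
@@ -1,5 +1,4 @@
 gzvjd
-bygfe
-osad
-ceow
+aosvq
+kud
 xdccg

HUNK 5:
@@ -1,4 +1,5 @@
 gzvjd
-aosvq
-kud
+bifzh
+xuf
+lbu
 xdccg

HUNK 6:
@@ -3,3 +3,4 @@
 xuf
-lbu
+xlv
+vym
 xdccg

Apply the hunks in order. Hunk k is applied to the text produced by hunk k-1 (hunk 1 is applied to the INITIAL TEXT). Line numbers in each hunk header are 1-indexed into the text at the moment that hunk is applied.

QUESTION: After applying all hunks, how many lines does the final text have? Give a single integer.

Answer: 6

Derivation:
Hunk 1: at line 2 remove [aznie,favn] add [paq] -> 6 lines: gzvjd bygfe paq ahc ceow xdccg
Hunk 2: at line 1 remove [paq,ahc] add [terii,vyeut] -> 6 lines: gzvjd bygfe terii vyeut ceow xdccg
Hunk 3: at line 1 remove [terii,vyeut] add [osad] -> 5 lines: gzvjd bygfe osad ceow xdccg
Hunk 4: at line 1 remove [bygfe,osad,ceow] add [aosvq,kud] -> 4 lines: gzvjd aosvq kud xdccg
Hunk 5: at line 1 remove [aosvq,kud] add [bifzh,xuf,lbu] -> 5 lines: gzvjd bifzh xuf lbu xdccg
Hunk 6: at line 3 remove [lbu] add [xlv,vym] -> 6 lines: gzvjd bifzh xuf xlv vym xdccg
Final line count: 6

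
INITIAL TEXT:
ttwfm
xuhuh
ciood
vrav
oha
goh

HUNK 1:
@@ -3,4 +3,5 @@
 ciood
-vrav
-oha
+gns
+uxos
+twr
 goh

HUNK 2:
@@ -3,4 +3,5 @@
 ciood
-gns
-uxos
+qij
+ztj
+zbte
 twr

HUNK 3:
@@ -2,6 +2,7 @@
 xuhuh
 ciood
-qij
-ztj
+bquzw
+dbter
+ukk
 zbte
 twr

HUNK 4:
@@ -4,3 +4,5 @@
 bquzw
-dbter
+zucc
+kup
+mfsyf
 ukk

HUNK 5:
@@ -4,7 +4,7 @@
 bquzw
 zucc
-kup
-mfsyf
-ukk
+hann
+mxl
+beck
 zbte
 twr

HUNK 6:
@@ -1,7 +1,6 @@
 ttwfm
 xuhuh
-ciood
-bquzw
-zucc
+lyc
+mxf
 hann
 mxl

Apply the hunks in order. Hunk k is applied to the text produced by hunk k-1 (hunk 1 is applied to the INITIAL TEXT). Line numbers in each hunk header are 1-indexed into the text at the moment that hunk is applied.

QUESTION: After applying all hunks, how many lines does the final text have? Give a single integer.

Answer: 10

Derivation:
Hunk 1: at line 3 remove [vrav,oha] add [gns,uxos,twr] -> 7 lines: ttwfm xuhuh ciood gns uxos twr goh
Hunk 2: at line 3 remove [gns,uxos] add [qij,ztj,zbte] -> 8 lines: ttwfm xuhuh ciood qij ztj zbte twr goh
Hunk 3: at line 2 remove [qij,ztj] add [bquzw,dbter,ukk] -> 9 lines: ttwfm xuhuh ciood bquzw dbter ukk zbte twr goh
Hunk 4: at line 4 remove [dbter] add [zucc,kup,mfsyf] -> 11 lines: ttwfm xuhuh ciood bquzw zucc kup mfsyf ukk zbte twr goh
Hunk 5: at line 4 remove [kup,mfsyf,ukk] add [hann,mxl,beck] -> 11 lines: ttwfm xuhuh ciood bquzw zucc hann mxl beck zbte twr goh
Hunk 6: at line 1 remove [ciood,bquzw,zucc] add [lyc,mxf] -> 10 lines: ttwfm xuhuh lyc mxf hann mxl beck zbte twr goh
Final line count: 10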